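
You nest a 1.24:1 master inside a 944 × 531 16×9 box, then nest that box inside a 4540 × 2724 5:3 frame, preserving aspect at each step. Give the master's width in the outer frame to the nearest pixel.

Inside the 944×531 canvas the master is height-limited at 658.44 × 531.00.
Second fit — the 16×9 canvas into 4540×2724 spans the width: 4540.00 × 2553.75 (×4.8093 from 944×531).
The master scales with it: width 658.44 × 4.8093 ≈ 3166.65.

3167 px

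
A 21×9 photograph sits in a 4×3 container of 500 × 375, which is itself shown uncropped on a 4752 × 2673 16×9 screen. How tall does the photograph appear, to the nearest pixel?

1527 px

Inside the 500×375 canvas the photograph is width-limited at 500.00 × 214.29.
The 4×3 canvas is height-limited in 4752×2673, giving 3564.00 × 2673.00; scale factor 7.1280.
Applying the same ×7.1280: 214.29 → 1527.43.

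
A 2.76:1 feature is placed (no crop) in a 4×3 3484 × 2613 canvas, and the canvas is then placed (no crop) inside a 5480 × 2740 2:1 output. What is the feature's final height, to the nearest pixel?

1324 px

2.76:1 in 3484×2613: fills the width, so the feature is 3484.00 × 1262.32.
The 4×3 canvas is height-limited in 5480×2740, giving 3653.33 × 2740.00; scale factor 1.0486.
The feature scales with it: height 1262.32 × 1.0486 ≈ 1323.67.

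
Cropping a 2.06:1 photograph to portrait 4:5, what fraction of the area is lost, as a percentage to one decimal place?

61.2%

The height stays; only width is cut (since portrait 4:5 is narrower than 2.06:1).
(0.800)/(2.060) ≈ 0.388 of the area survives, leaving 61.17% discarded.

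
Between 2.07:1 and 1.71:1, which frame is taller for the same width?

2.07 and 1.71; 2.07 > 1.71. The smaller width-to-height ratio is the taller frame.

1.71:1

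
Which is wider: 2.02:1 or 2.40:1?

2.02 and 2.4; 2.4 > 2.02.

2.40:1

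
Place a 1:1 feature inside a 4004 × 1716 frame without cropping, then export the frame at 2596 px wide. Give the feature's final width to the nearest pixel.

1113 px

In the 4004×1716 frame the feature fills the height: width = 1716 × 1/1 ≈ 1716.00 px.
Scaling 4004 → 2596 is ×0.6484, so the width becomes 1716.00 × 0.6484 ≈ 1112.57 px.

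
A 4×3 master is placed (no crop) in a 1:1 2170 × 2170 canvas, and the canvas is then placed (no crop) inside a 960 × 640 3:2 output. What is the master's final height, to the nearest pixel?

480 px

First fit — 4×3 into 2170×2170 spans the width: 2170.00 × 1627.50.
The 1:1 canvas is height-limited in 960×640, giving 640.00 × 640.00; scale factor 0.2949.
So the master's height is 1627.50 × 0.2949 ≈ 480.00.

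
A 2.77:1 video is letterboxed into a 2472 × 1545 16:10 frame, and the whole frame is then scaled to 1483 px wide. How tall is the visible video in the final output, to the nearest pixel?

In the 2472×1545 frame the video fills the width: height = 2472 / 2.770 ≈ 892.42 px.
Scaling 2472 → 1483 is ×0.5999, so the height becomes 892.42 × 0.5999 ≈ 535.38 px.

535 px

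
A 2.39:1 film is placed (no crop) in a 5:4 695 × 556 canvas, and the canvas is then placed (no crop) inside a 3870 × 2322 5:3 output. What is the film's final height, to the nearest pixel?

1214 px

First fit — 2.39:1 into 695×556 spans the width: 695.00 × 290.79.
Second fit — the 5:4 canvas into 3870×2322 spans the height: 2902.50 × 2322.00 (×4.1763 from 695×556).
The film scales with it: height 290.79 × 4.1763 ≈ 1214.44.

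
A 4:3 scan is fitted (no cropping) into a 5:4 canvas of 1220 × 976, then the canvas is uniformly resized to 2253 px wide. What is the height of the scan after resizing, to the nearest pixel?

Fitted into 1220×976, the scan spans the width; its height is 1220 × 3/4 ≈ 915.00 px.
Scaling 1220 → 2253 is ×1.8467, so the height becomes 915.00 × 1.8467 ≈ 1689.75 px.

1690 px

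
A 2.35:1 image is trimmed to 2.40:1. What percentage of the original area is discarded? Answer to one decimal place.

2.1%

Going from 2.35:1 to 2.40:1 means cutting height while keeping width.
(2.350)/(2.400) ≈ 0.979 of the area survives, leaving 2.08% discarded.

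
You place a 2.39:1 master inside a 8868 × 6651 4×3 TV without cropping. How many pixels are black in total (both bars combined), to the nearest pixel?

2.39:1 (2.390) > 4×3 (1.333), so the master fills the width.
That makes the image 3710.4603 px tall (8868 / 2.390).
6651 − 3710.4603 = 2940.5397 px of bars.
That's 2940.5397 × 8868 ≈ 26076706 black pixels.

26076706 pixels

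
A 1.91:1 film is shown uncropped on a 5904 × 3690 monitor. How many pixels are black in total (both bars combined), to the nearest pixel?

1.91:1 (1.910) > 16×10 (1.600), so the film fills the width.
Content height = 5904 / 1.910 ≈ 3091.0995 px.
3690 − 3091.0995 = 598.9005 px of bars.
Across the 5904-px span: 598.9005 × 5904 ≈ 3535909 px.

3535909 pixels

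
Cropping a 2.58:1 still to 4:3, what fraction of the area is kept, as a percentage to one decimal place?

4:3 is narrower than 2.58:1, so the crop keeps the full height and trims the width.
Area ratio = (1.333)/(2.580) = 51.68% retained.

51.7%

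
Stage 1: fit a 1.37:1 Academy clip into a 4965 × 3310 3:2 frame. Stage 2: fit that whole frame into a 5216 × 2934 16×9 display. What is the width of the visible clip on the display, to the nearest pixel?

Inside the 4965×3310 canvas the clip is height-limited at 4534.70 × 3310.00.
Second fit — the 3:2 canvas into 5216×2934 spans the height: 4401.00 × 2934.00 (×0.8864 from 4965×3310).
So the clip's width is 4534.70 × 0.8864 ≈ 4019.58.

4020 px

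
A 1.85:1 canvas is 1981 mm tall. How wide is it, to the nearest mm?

3665 mm

At 1.85:1, 1981 × 1.850 ≈ 3664.85.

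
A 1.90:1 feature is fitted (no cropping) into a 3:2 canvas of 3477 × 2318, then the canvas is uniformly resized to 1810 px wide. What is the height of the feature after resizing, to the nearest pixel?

953 px

Fitted into 3477×2318, the feature spans the width; its height is 3477 / 1.900 ≈ 1830.00 px.
Resizing to 1810 px wide multiplies everything by 0.5206: 1830.00 → 952.63 px.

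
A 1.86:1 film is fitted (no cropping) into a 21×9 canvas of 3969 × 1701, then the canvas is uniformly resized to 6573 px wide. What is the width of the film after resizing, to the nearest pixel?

5240 px

Fitted into 3969×1701, the film spans the height; its width is 1701 × 1.860 ≈ 3163.86 px.
Resizing to 6573 px wide multiplies everything by 1.6561: 3163.86 → 5239.62 px.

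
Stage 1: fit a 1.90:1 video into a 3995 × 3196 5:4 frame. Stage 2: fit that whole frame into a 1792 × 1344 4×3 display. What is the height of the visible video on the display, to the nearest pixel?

First fit — 1.90:1 into 3995×3196 spans the width: 3995.00 × 2102.63.
5:4 in 1792×1344: fills the height, so the intermediate becomes 1680.00 × 1344.00 — a scale of ×0.4205.
Applying the same ×0.4205: 2102.63 → 884.21.

884 px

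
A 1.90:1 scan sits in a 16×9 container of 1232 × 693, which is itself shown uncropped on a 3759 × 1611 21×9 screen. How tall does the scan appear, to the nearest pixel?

Inside the 1232×693 canvas the scan is width-limited at 1232.00 × 648.42.
Second fit — the 16×9 canvas into 3759×1611 spans the height: 2864.00 × 1611.00 (×2.3247 from 1232×693).
Applying the same ×2.3247: 648.42 → 1507.37.

1507 px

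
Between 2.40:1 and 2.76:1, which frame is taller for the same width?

2.4 and 2.76; 2.76 > 2.4. The smaller width-to-height ratio is the taller frame.

2.40:1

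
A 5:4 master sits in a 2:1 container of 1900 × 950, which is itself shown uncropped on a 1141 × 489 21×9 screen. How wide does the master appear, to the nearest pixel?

611 px

5:4 in 1900×950: fills the height, so the master is 1187.50 × 950.00.
2:1 in 1141×489: fills the height, so the intermediate becomes 978.00 × 489.00 — a scale of ×0.5147.
So the master's width is 1187.50 × 0.5147 ≈ 611.25.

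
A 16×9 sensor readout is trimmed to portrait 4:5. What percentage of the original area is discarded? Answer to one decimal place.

55.0%

The height stays; only width is cut (since portrait 4:5 is narrower than 16×9).
Area ratio = (0.800)/(1.778) = 45.00%; the remaining 55.00% is cropped out.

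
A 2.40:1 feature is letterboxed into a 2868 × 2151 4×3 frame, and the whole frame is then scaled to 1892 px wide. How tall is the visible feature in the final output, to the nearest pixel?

788 px

In the 2868×2151 frame the feature fills the width: height = 2868 / 2.400 ≈ 1195.00 px.
Scaling 2868 → 1892 is ×0.6597, so the height becomes 1195.00 × 0.6597 ≈ 788.33 px.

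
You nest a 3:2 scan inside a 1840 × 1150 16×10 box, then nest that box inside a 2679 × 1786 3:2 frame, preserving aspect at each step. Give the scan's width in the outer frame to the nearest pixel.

First fit — 3:2 into 1840×1150 spans the height: 1725.00 × 1150.00.
The 16×10 canvas is width-limited in 2679×1786, giving 2679.00 × 1674.38; scale factor 1.4560.
Applying the same ×1.4560: 1725.00 → 2511.56.

2512 px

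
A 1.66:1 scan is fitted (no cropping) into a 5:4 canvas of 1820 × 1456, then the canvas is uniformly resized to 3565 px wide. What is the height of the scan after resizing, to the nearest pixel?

2148 px

In the 1820×1456 frame the scan fills the width: height = 1820 / 1.660 ≈ 1096.39 px.
Resizing to 3565 px wide multiplies everything by 1.9588: 1096.39 → 2147.59 px.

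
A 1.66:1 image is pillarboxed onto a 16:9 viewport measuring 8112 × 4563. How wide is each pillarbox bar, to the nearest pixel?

Since 1.660 < 1.778, the image is height-limited.
Content width = 4563 × 1.660 ≈ 7574.58 px.
8112 − 7574.58 = 537.42 px of bars (268.71 each).

269 px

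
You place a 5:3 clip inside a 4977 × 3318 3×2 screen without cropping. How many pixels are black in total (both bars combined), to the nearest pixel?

1651369 pixels

5:3 (1.667) > 3×2 (1.500), so the clip fills the width.
Content height = 4977 × 3/5 ≈ 2986.2000 px.
Black = 3318 − 2986.2000 = 331.8000 px.
Across the 4977-px span: 331.8000 × 4977 ≈ 1651369 px.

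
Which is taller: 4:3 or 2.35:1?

4:3 = 1.333 and 2.35; 2.35 > 1.333. The smaller width-to-height ratio is the taller frame.

4:3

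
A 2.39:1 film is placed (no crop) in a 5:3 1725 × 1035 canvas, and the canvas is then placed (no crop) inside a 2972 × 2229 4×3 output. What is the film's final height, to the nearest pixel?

1244 px

First fit — 2.39:1 into 1725×1035 spans the width: 1725.00 × 721.76.
Second fit — the 5:3 canvas into 2972×2229 spans the width: 2972.00 × 1783.20 (×1.7229 from 1725×1035).
The film scales with it: height 721.76 × 1.7229 ≈ 1243.51.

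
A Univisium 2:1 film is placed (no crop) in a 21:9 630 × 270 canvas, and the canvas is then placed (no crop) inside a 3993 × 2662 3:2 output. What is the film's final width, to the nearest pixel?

First fit — Univisium 2:1 into 630×270 spans the height: 540.00 × 270.00.
The 21:9 canvas is width-limited in 3993×2662, giving 3993.00 × 1711.29; scale factor 6.3381.
Applying the same ×6.3381: 540.00 → 3422.57.

3423 px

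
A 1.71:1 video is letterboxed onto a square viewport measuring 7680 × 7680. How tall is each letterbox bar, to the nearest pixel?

1.71:1 is wider than square, so it spans the full width.
That makes the image 4491.23 px tall (7680 / 1.710).
Leftover height: 7680 − 4491.23 = 3188.77 px → 1594.39 each side.

1594 px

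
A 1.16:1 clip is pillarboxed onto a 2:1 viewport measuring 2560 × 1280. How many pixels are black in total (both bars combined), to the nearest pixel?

1.16:1 is narrower than 2:1, so it spans the full height.
The clip is 1280 × 1.160 ≈ 1484.8000 px wide.
Black = 2560 − 1484.8000 = 1075.2000 px.
That's 1075.2000 × 1280 ≈ 1376256 black pixels.

1376256 pixels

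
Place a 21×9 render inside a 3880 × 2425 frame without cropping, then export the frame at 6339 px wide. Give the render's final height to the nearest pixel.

At 3880×2425 the render is width-limited, so height = 3880 × 9/21 ≈ 1662.86 px.
Scaling 3880 → 6339 is ×1.6338, so the height becomes 1662.86 × 1.6338 ≈ 2716.71 px.

2717 px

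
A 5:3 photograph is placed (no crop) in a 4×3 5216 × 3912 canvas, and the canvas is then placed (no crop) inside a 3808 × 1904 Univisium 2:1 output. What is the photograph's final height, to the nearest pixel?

Inside the 5216×3912 canvas the photograph is width-limited at 5216.00 × 3129.60.
4×3 in 3808×1904: fills the height, so the intermediate becomes 2538.67 × 1904.00 — a scale of ×0.4867.
So the photograph's height is 3129.60 × 0.4867 ≈ 1523.20.

1523 px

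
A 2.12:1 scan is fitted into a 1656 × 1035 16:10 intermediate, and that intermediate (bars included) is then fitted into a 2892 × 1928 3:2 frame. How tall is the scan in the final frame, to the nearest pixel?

1364 px

2.12:1 in 1656×1035: fills the width, so the scan is 1656.00 × 781.13.
Second fit — the 16:10 canvas into 2892×1928 spans the width: 2892.00 × 1807.50 (×1.7464 from 1656×1035).
The scan scales with it: height 781.13 × 1.7464 ≈ 1364.15.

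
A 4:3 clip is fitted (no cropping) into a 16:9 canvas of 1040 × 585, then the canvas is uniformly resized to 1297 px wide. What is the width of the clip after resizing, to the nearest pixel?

973 px

In the 1040×585 frame the clip fills the height: width = 585 × 4/3 ≈ 780.00 px.
Resizing to 1297 px wide multiplies everything by 1.2471: 780.00 → 972.75 px.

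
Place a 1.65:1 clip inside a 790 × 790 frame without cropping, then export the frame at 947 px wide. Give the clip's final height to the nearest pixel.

574 px

At 790×790 the clip is width-limited, so height = 790 / 1.650 ≈ 478.79 px.
Resizing to 947 px wide multiplies everything by 1.1987: 478.79 → 573.94 px.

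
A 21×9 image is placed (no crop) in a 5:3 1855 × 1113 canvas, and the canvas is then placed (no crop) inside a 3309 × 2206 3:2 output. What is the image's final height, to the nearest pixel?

First fit — 21×9 into 1855×1113 spans the width: 1855.00 × 795.00.
The 5:3 canvas is width-limited in 3309×2206, giving 3309.00 × 1985.40; scale factor 1.7838.
Applying the same ×1.7838: 795.00 → 1418.14.

1418 px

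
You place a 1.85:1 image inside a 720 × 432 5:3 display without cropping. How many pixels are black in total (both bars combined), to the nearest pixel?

30824 pixels

Since 1.850 > 1.667, the image is width-limited.
The image is 720 / 1.850 ≈ 389.1892 px tall.
432 − 389.1892 = 42.8108 px of bars.
Across the 720-px span: 42.8108 × 720 ≈ 30824 px.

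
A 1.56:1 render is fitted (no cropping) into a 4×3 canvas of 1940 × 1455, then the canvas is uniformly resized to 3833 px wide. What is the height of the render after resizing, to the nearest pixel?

2457 px

At 1940×1455 the render is width-limited, so height = 1940 / 1.560 ≈ 1243.59 px.
The frame scales by 3833/1940 = 1.9758; 1243.59 × 1.9758 ≈ 2457.05 px.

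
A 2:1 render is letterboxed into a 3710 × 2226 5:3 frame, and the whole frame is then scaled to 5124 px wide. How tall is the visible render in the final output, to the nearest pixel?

2562 px

Fitted into 3710×2226, the render spans the width; its height is 3710 × 1/2 ≈ 1855.00 px.
The frame scales by 5124/3710 = 1.3811; 1855.00 × 1.3811 ≈ 2562.00 px.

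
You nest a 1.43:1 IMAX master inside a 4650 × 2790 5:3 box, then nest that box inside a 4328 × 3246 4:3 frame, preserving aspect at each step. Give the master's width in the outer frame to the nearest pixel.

First fit — 1.43:1 IMAX into 4650×2790 spans the height: 3989.70 × 2790.00.
5:3 in 4328×3246: fills the width, so the intermediate becomes 4328.00 × 2596.80 — a scale of ×0.9308.
The master scales with it: width 3989.70 × 0.9308 ≈ 3713.42.

3713 px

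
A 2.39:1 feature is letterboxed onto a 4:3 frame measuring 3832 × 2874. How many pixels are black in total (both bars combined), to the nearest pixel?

2.39:1 is wider than 4:3, so it spans the full width.
The feature is 3832 / 2.390 ≈ 1603.3473 px tall.
Black = 2874 − 1603.3473 = 1270.6527 px.
Across the 3832-px span: 1270.6527 × 3832 ≈ 4869141 px.

4869141 pixels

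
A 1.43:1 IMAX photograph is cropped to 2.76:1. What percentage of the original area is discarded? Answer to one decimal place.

Going from 1.43:1 IMAX to 2.76:1 means cutting height while keeping width.
Area ratio = (1.430)/(2.760) = 51.81%; the remaining 48.19% is cropped out.

48.2%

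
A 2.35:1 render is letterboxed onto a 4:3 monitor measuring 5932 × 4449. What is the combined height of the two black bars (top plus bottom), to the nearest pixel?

1925 px

Since 2.350 > 1.333, the render is width-limited.
Content height = 5932 / 2.350 ≈ 2524.26 px.
4449 − 2524.26 = 1924.74 px of bars.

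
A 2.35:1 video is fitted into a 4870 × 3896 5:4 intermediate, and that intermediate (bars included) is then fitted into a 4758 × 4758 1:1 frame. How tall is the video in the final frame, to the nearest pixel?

2025 px

2.35:1 in 4870×3896: fills the width, so the video is 4870.00 × 2072.34.
The 5:4 canvas is width-limited in 4758×4758, giving 4758.00 × 3806.40; scale factor 0.9770.
Applying the same ×0.9770: 2072.34 → 2024.68.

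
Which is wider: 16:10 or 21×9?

16:10 = 1.6 and 21×9 = 2.333; 2.333 > 1.6.

21×9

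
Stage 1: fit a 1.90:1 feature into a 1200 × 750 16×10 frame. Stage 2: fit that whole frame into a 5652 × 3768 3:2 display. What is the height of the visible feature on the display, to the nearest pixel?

Inside the 1200×750 canvas the feature is width-limited at 1200.00 × 631.58.
16×10 in 5652×3768: fills the width, so the intermediate becomes 5652.00 × 3532.50 — a scale of ×4.7100.
Applying the same ×4.7100: 631.58 → 2974.74.

2975 px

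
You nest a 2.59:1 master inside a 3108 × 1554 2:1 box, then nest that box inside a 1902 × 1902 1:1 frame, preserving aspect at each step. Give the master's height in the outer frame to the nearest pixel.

734 px

First fit — 2.59:1 into 3108×1554 spans the width: 3108.00 × 1200.00.
Second fit — the 2:1 canvas into 1902×1902 spans the width: 1902.00 × 951.00 (×0.6120 from 3108×1554).
Applying the same ×0.6120: 1200.00 → 734.36.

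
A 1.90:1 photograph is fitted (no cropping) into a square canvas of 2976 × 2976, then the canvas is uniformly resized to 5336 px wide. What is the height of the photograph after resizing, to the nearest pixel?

2808 px

At 2976×2976 the photograph is width-limited, so height = 2976 / 1.900 ≈ 1566.32 px.
Resizing to 5336 px wide multiplies everything by 1.7930: 1566.32 → 2808.42 px.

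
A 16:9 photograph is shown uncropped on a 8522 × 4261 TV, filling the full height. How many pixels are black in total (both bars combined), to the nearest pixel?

That makes the image 7575.1111 px wide (4261 × 16/9).
8522 − 7575.1111 = 946.8889 px of bars.
That's 946.8889 × 4261 ≈ 4034694 black pixels.

4034694 pixels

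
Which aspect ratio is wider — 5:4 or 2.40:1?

2.40:1

5:4 = 1.25 and 2.4; 2.4 > 1.25.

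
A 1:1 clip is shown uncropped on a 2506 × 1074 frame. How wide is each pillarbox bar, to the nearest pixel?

716 px

1:1 (1.000) < 21:9 (2.333), so the clip fills the height.
Content width = 1074 × 1/1 ≈ 1074.00 px.
Black = 2506 − 1074.00 = 1432.00 px, or 716.00 per bar.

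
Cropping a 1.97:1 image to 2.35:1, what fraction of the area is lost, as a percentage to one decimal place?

Going from 1.97:1 to 2.35:1 means cutting height while keeping width.
(1.970)/(2.350) ≈ 0.838 of the area survives, leaving 16.17% discarded.

16.2%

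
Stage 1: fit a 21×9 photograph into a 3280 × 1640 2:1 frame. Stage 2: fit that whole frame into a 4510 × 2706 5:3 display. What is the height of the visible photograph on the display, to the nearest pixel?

1933 px

21×9 in 3280×1640: fills the width, so the photograph is 3280.00 × 1405.71.
Second fit — the 2:1 canvas into 4510×2706 spans the width: 4510.00 × 2255.00 (×1.3750 from 3280×1640).
The photograph scales with it: height 1405.71 × 1.3750 ≈ 1932.86.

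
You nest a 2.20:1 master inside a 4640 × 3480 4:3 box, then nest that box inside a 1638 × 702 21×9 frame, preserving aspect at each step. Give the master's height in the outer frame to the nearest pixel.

2.20:1 in 4640×3480: fills the width, so the master is 4640.00 × 2109.09.
4:3 in 1638×702: fills the height, so the intermediate becomes 936.00 × 702.00 — a scale of ×0.2017.
The master scales with it: height 2109.09 × 0.2017 ≈ 425.45.

425 px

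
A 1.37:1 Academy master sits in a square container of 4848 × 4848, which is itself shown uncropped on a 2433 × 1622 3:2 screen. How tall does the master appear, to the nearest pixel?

First fit — 1.37:1 Academy into 4848×4848 spans the width: 4848.00 × 3538.69.
Second fit — the square canvas into 2433×1622 spans the height: 1622.00 × 1622.00 (×0.3346 from 4848×4848).
Applying the same ×0.3346: 3538.69 → 1183.94.

1184 px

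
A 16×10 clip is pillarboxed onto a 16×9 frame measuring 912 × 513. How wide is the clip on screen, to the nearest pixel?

821 px

16×10 (1.600) < 16×9 (1.778), so the clip fills the height.
The clip is 513 × 16/10 ≈ 820.80 px wide.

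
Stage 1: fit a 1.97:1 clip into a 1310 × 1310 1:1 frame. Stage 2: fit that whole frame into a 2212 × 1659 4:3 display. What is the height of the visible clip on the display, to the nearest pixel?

842 px

Inside the 1310×1310 canvas the clip is width-limited at 1310.00 × 664.97.
1:1 in 2212×1659: fills the height, so the intermediate becomes 1659.00 × 1659.00 — a scale of ×1.2664.
The clip scales with it: height 664.97 × 1.2664 ≈ 842.13.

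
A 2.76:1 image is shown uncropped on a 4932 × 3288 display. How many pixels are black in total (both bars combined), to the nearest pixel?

7403146 pixels

Since 2.760 > 1.500, the image is width-limited.
The image is 4932 / 2.760 ≈ 1786.9565 px tall.
Leftover height: 3288 − 1786.9565 = 1501.0435 px.
Across the 4932-px span: 1501.0435 × 4932 ≈ 7403146 px.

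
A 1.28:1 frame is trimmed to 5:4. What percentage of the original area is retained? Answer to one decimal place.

Going from 1.28:1 to 5:4 means cutting width while keeping height.
Fraction kept = (1.250)/(1.280) ≈ 97.66%.

97.7%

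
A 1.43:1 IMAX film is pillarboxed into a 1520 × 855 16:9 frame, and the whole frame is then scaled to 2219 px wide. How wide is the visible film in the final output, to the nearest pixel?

At 1520×855 the film is height-limited, so width = 855 × 1.430 ≈ 1222.65 px.
Resizing to 2219 px wide multiplies everything by 1.4599: 1222.65 → 1784.91 px.

1785 px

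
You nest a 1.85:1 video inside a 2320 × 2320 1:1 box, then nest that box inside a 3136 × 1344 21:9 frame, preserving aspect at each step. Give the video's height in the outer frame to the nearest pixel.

1.85:1 in 2320×2320: fills the width, so the video is 2320.00 × 1254.05.
The 1:1 canvas is height-limited in 3136×1344, giving 1344.00 × 1344.00; scale factor 0.5793.
Applying the same ×0.5793: 1254.05 → 726.49.

726 px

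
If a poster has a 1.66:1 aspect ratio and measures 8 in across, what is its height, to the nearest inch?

5 in

Height = 8 / 1.660 = 4.82.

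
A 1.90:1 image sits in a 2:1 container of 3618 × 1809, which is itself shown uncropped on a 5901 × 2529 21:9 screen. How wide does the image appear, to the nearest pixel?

4805 px

First fit — 1.90:1 into 3618×1809 spans the height: 3437.10 × 1809.00.
2:1 in 5901×2529: fills the height, so the intermediate becomes 5058.00 × 2529.00 — a scale of ×1.3980.
The image scales with it: width 3437.10 × 1.3980 ≈ 4805.10.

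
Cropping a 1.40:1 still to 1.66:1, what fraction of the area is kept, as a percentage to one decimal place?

84.3%

Going from 1.40:1 to 1.66:1 means cutting height while keeping width.
Fraction kept = (1.400)/(1.660) ≈ 84.34%.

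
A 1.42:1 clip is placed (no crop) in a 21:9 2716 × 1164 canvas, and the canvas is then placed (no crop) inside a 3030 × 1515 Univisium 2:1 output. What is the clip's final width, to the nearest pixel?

1844 px

Inside the 2716×1164 canvas the clip is height-limited at 1652.88 × 1164.00.
Second fit — the 21:9 canvas into 3030×1515 spans the width: 3030.00 × 1298.57 (×1.1156 from 2716×1164).
The clip scales with it: width 1652.88 × 1.1156 ≈ 1843.97.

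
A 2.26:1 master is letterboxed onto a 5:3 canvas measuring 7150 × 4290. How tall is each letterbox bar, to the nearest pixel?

2.26:1 (2.260) > 5:3 (1.667), so the master fills the width.
Content height = 7150 / 2.260 ≈ 3163.72 px.
4290 − 3163.72 = 1126.28 px of bars (563.14 each).

563 px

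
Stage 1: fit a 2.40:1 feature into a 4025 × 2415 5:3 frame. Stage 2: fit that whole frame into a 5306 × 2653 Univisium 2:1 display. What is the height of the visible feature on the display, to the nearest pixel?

First fit — 2.40:1 into 4025×2415 spans the width: 4025.00 × 1677.08.
Second fit — the 5:3 canvas into 5306×2653 spans the height: 4421.67 × 2653.00 (×1.0986 from 4025×2415).
Applying the same ×1.0986: 1677.08 → 1842.36.

1842 px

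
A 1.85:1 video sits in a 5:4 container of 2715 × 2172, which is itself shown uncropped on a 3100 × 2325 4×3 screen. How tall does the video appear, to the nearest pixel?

First fit — 1.85:1 into 2715×2172 spans the width: 2715.00 × 1467.57.
5:4 in 3100×2325: fills the height, so the intermediate becomes 2906.25 × 2325.00 — a scale of ×1.0704.
The video scales with it: height 1467.57 × 1.0704 ≈ 1570.95.

1571 px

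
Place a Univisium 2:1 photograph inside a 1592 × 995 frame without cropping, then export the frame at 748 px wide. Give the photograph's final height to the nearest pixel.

Fitted into 1592×995, the photograph spans the width; its height is 1592 × 1/2 ≈ 796.00 px.
The frame scales by 748/1592 = 0.4698; 796.00 × 0.4698 ≈ 374.00 px.

374 px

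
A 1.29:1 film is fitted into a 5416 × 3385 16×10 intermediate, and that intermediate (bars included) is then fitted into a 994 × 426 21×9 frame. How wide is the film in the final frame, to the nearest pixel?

550 px

First fit — 1.29:1 into 5416×3385 spans the height: 4366.65 × 3385.00.
16×10 in 994×426: fills the height, so the intermediate becomes 681.60 × 426.00 — a scale of ×0.1258.
So the film's width is 4366.65 × 0.1258 ≈ 549.54.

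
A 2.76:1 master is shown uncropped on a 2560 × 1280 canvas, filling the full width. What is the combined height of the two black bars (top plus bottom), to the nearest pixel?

That makes the image 927.54 px tall (2560 / 2.760).
Leftover height: 1280 − 927.54 = 352.46 px.

352 px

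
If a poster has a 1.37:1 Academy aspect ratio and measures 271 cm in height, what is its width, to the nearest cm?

371 cm

At 1.37:1 Academy, 271 × 1.370 ≈ 371.27.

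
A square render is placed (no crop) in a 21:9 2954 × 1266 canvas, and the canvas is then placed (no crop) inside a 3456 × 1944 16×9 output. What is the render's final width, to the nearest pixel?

1481 px

First fit — square into 2954×1266 spans the height: 1266.00 × 1266.00.
21:9 in 3456×1944: fills the width, so the intermediate becomes 3456.00 × 1481.14 — a scale of ×1.1699.
So the render's width is 1266.00 × 1.1699 ≈ 1481.14.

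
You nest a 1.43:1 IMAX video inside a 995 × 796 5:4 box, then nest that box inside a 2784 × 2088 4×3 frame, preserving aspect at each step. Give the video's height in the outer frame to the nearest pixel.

1825 px

First fit — 1.43:1 IMAX into 995×796 spans the width: 995.00 × 695.80.
The 5:4 canvas is height-limited in 2784×2088, giving 2610.00 × 2088.00; scale factor 2.6231.
So the video's height is 695.80 × 2.6231 ≈ 1825.17.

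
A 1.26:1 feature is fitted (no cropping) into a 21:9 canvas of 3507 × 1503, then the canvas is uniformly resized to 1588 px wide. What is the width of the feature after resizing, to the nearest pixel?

858 px

In the 3507×1503 frame the feature fills the height: width = 1503 × 1.260 ≈ 1893.78 px.
Scaling 3507 → 1588 is ×0.4528, so the width becomes 1893.78 × 0.4528 ≈ 857.52 px.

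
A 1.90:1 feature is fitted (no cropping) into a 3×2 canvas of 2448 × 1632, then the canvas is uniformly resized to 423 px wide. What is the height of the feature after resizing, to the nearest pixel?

In the 2448×1632 frame the feature fills the width: height = 2448 / 1.900 ≈ 1288.42 px.
Scaling 2448 → 423 is ×0.1728, so the height becomes 1288.42 × 0.1728 ≈ 222.63 px.

223 px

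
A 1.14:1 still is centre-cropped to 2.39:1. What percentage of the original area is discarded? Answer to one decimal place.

52.3%

2.39:1 is wider than 1.14:1, so the crop keeps the full width and trims the height.
(1.140)/(2.390) ≈ 0.477 of the area survives, leaving 52.30% discarded.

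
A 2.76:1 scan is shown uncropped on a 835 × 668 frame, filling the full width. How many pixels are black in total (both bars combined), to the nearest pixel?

That makes the image 302.5362 px tall (835 / 2.760).
Leftover height: 668 − 302.5362 = 365.4638 px.
Bar area = 365.4638 × 835 ≈ 305162 px.

305162 pixels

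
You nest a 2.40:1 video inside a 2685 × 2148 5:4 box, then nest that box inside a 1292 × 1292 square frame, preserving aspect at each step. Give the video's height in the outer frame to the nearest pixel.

Inside the 2685×2148 canvas the video is width-limited at 2685.00 × 1118.75.
Second fit — the 5:4 canvas into 1292×1292 spans the width: 1292.00 × 1033.60 (×0.4812 from 2685×2148).
Applying the same ×0.4812: 1118.75 → 538.33.

538 px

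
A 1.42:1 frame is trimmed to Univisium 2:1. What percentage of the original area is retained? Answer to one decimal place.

The width stays; only height is cut (since Univisium 2:1 is wider than 1.42:1).
Fraction kept = (1.420)/(2.000) ≈ 71.00%.

71.0%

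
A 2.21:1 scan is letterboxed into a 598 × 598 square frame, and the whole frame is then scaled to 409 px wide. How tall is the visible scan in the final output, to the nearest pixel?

Fitted into 598×598, the scan spans the width; its height is 598 / 2.210 ≈ 270.59 px.
Scaling 598 → 409 is ×0.6839, so the height becomes 270.59 × 0.6839 ≈ 185.07 px.

185 px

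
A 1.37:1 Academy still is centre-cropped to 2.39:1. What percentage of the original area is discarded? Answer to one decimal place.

42.7%

2.39:1 is wider than 1.37:1 Academy, so the crop keeps the full width and trims the height.
Fraction kept = (1.370)/(2.390) ≈ 57.32%, so 42.68% is lost.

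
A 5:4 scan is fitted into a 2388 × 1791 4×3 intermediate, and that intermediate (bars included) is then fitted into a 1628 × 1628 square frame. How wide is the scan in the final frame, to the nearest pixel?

1526 px

Inside the 2388×1791 canvas the scan is height-limited at 2238.75 × 1791.00.
Second fit — the 4×3 canvas into 1628×1628 spans the width: 1628.00 × 1221.00 (×0.6817 from 2388×1791).
So the scan's width is 2238.75 × 0.6817 ≈ 1526.25.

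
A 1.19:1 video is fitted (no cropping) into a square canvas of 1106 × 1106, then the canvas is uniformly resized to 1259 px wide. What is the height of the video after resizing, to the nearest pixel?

At 1106×1106 the video is width-limited, so height = 1106 / 1.190 ≈ 929.41 px.
Resizing to 1259 px wide multiplies everything by 1.1383: 929.41 → 1057.98 px.

1058 px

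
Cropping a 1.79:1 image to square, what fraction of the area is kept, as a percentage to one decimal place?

square is narrower than 1.79:1, so the crop keeps the full height and trims the width.
(1.000)/(1.790) ≈ 0.559 of the area survives.

55.9%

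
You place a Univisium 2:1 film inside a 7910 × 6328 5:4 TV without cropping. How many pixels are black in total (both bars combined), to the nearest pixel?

Univisium 2:1 is wider than 5:4, so it spans the full width.
That makes the image 3955.0000 px tall (7910 × 1/2).
6328 − 3955.0000 = 2373.0000 px of bars.
Bar area = 2373.0000 × 7910 ≈ 18770430 px.

18770430 pixels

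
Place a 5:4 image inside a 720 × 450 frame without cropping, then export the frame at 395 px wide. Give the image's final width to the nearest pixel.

309 px

In the 720×450 frame the image fills the height: width = 450 × 5/4 ≈ 562.50 px.
Scaling 720 → 395 is ×0.5486, so the width becomes 562.50 × 0.5486 ≈ 308.59 px.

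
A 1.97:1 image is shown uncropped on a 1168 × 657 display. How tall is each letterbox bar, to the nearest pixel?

32 px

1.97:1 is wider than 16:9, so it spans the full width.
The image is 1168 / 1.970 ≈ 592.89 px tall.
657 − 592.89 = 64.11 px of bars (32.05 each).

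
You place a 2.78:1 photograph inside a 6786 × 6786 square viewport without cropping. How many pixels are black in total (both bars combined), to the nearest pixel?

Since 2.780 > 1.000, the photograph is width-limited.
That makes the image 2441.0072 px tall (6786 / 2.780).
Black = 6786 − 2441.0072 = 4344.9928 px.
Bar area = 4344.9928 × 6786 ≈ 29485121 px.

29485121 pixels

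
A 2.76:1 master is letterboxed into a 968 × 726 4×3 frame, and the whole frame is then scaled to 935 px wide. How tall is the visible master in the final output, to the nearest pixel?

In the 968×726 frame the master fills the width: height = 968 / 2.760 ≈ 350.72 px.
The frame scales by 935/968 = 0.9659; 350.72 × 0.9659 ≈ 338.77 px.

339 px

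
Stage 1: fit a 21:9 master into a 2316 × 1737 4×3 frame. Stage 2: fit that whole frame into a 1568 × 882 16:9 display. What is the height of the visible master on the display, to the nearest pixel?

First fit — 21:9 into 2316×1737 spans the width: 2316.00 × 992.57.
Second fit — the 4×3 canvas into 1568×882 spans the height: 1176.00 × 882.00 (×0.5078 from 2316×1737).
The master scales with it: height 992.57 × 0.5078 ≈ 504.00.

504 px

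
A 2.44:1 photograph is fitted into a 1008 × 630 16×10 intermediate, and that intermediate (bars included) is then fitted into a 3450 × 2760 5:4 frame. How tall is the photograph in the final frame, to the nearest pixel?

2.44:1 in 1008×630: fills the width, so the photograph is 1008.00 × 413.11.
The 16×10 canvas is width-limited in 3450×2760, giving 3450.00 × 2156.25; scale factor 3.4226.
So the photograph's height is 413.11 × 3.4226 ≈ 1413.93.

1414 px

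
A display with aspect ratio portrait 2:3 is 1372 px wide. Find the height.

1372·3/2 = 2058.

2058 px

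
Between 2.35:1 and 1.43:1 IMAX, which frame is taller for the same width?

2.35 and 1.43; 2.35 > 1.43. The smaller width-to-height ratio is the taller frame.

1.43:1 IMAX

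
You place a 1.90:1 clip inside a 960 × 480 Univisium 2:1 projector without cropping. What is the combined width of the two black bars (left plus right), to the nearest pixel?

Since 1.900 < 2.000, the clip is height-limited.
Content width = 480 × 1.900 ≈ 912.00 px.
960 − 912.00 = 48.00 px of bars.

48 px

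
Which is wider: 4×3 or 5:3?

5:3

4×3 = 1.333 and 5:3 = 1.667; 1.667 > 1.333.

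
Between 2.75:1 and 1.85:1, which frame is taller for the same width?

2.75 and 1.85; 2.75 > 1.85. The smaller width-to-height ratio is the taller frame.

1.85:1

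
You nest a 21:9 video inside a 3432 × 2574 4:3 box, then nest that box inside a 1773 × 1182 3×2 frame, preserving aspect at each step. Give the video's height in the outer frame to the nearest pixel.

21:9 in 3432×2574: fills the width, so the video is 3432.00 × 1470.86.
Second fit — the 4:3 canvas into 1773×1182 spans the height: 1576.00 × 1182.00 (×0.4592 from 3432×2574).
Applying the same ×0.4592: 1470.86 → 675.43.

675 px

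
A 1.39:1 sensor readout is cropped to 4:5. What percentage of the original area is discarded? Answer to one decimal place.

42.4%

Going from 1.39:1 to 4:5 means cutting width while keeping height.
(0.800)/(1.390) ≈ 0.576 of the area survives, leaving 42.45% discarded.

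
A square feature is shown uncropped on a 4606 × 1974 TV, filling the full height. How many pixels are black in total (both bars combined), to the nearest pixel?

That makes the image 1974.0000 px wide (1974 × 1/1).
Leftover width: 4606 − 1974.0000 = 2632.0000 px.
Across the 1974-px span: 2632.0000 × 1974 ≈ 5195568 px.

5195568 pixels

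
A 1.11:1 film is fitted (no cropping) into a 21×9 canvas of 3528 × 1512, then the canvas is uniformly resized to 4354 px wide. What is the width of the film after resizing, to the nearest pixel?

Fitted into 3528×1512, the film spans the height; its width is 1512 × 1.110 ≈ 1678.32 px.
Scaling 3528 → 4354 is ×1.2341, so the width becomes 1678.32 × 1.2341 ≈ 2071.26 px.

2071 px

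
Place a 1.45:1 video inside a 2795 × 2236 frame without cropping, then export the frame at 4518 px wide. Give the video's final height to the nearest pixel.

In the 2795×2236 frame the video fills the width: height = 2795 / 1.450 ≈ 1927.59 px.
Scaling 2795 → 4518 is ×1.6165, so the height becomes 1927.59 × 1.6165 ≈ 3115.86 px.

3116 px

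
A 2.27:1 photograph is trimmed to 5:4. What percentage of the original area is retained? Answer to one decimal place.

5:4 is narrower than 2.27:1, so the crop keeps the full height and trims the width.
Area ratio = (1.250)/(2.270) = 55.07% retained.

55.1%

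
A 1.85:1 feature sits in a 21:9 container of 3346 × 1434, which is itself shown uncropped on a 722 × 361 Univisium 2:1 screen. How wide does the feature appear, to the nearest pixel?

572 px

First fit — 1.85:1 into 3346×1434 spans the height: 2652.90 × 1434.00.
The 21:9 canvas is width-limited in 722×361, giving 722.00 × 309.43; scale factor 0.2158.
The feature scales with it: width 2652.90 × 0.2158 ≈ 572.44.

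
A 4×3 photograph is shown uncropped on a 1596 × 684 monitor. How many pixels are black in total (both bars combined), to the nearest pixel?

467856 pixels

4×3 (1.333) < 21:9 (2.333), so the photograph fills the height.
That makes the image 912.0000 px wide (684 × 4/3).
Black = 1596 − 912.0000 = 684.0000 px.
That's 684.0000 × 684 ≈ 467856 black pixels.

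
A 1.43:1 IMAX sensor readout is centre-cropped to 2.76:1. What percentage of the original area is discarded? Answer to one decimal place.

2.76:1 is wider than 1.43:1 IMAX, so the crop keeps the full width and trims the height.
(1.430)/(2.760) ≈ 0.518 of the area survives, leaving 48.19% discarded.

48.2%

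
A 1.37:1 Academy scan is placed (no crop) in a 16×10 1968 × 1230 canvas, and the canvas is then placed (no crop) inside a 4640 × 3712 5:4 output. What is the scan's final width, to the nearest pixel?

Inside the 1968×1230 canvas the scan is height-limited at 1685.10 × 1230.00.
Second fit — the 16×10 canvas into 4640×3712 spans the width: 4640.00 × 2900.00 (×2.3577 from 1968×1230).
The scan scales with it: width 1685.10 × 2.3577 ≈ 3973.00.

3973 px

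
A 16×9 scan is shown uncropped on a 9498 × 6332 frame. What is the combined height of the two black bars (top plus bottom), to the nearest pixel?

989 px

Since 1.778 > 1.500, the scan is width-limited.
The scan is 9498 × 9/16 ≈ 5342.62 px tall.
6332 − 5342.62 = 989.38 px of bars.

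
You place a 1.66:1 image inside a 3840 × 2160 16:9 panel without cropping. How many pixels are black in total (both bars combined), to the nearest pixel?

549504 pixels

1.66:1 (1.660) < 16:9 (1.778), so the image fills the height.
Content width = 2160 × 1.660 ≈ 3585.6000 px.
Black = 3840 − 3585.6000 = 254.4000 px.
That's 254.4000 × 2160 ≈ 549504 black pixels.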